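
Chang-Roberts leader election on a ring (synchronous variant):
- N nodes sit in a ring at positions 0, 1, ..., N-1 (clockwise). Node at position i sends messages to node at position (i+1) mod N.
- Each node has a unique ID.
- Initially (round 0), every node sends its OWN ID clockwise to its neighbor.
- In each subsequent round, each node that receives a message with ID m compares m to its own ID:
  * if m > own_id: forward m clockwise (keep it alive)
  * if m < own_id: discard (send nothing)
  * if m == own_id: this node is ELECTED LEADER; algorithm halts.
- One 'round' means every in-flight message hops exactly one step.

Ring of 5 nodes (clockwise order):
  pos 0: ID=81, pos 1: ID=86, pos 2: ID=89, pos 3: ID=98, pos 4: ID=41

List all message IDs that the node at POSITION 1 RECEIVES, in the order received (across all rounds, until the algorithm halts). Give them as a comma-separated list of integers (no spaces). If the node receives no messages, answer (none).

Answer: 81,98

Derivation:
Round 1: pos1(id86) recv 81: drop; pos2(id89) recv 86: drop; pos3(id98) recv 89: drop; pos4(id41) recv 98: fwd; pos0(id81) recv 41: drop
Round 2: pos0(id81) recv 98: fwd
Round 3: pos1(id86) recv 98: fwd
Round 4: pos2(id89) recv 98: fwd
Round 5: pos3(id98) recv 98: ELECTED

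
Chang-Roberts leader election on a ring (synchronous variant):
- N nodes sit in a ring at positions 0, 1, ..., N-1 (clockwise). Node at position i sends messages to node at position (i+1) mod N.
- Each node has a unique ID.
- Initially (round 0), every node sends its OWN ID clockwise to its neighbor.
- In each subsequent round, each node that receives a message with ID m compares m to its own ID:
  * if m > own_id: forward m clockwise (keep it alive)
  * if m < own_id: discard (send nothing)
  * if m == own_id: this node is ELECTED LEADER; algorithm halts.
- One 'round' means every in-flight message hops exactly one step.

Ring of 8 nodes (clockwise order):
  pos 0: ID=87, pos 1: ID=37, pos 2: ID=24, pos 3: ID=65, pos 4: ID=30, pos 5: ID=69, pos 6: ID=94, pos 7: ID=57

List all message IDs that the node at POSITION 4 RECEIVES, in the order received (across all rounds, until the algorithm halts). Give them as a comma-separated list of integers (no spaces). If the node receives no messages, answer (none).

Answer: 65,87,94

Derivation:
Round 1: pos1(id37) recv 87: fwd; pos2(id24) recv 37: fwd; pos3(id65) recv 24: drop; pos4(id30) recv 65: fwd; pos5(id69) recv 30: drop; pos6(id94) recv 69: drop; pos7(id57) recv 94: fwd; pos0(id87) recv 57: drop
Round 2: pos2(id24) recv 87: fwd; pos3(id65) recv 37: drop; pos5(id69) recv 65: drop; pos0(id87) recv 94: fwd
Round 3: pos3(id65) recv 87: fwd; pos1(id37) recv 94: fwd
Round 4: pos4(id30) recv 87: fwd; pos2(id24) recv 94: fwd
Round 5: pos5(id69) recv 87: fwd; pos3(id65) recv 94: fwd
Round 6: pos6(id94) recv 87: drop; pos4(id30) recv 94: fwd
Round 7: pos5(id69) recv 94: fwd
Round 8: pos6(id94) recv 94: ELECTED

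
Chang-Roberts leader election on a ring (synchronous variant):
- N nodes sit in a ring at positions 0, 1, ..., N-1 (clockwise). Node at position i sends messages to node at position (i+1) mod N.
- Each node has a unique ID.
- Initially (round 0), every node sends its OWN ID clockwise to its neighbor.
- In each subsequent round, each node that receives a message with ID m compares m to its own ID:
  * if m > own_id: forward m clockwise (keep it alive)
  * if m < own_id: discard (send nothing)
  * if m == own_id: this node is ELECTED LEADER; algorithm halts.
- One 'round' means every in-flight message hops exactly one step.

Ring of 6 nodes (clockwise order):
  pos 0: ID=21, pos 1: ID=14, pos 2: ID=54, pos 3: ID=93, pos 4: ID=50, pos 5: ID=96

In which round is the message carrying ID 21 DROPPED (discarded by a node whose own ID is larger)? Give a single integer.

Answer: 2

Derivation:
Round 1: pos1(id14) recv 21: fwd; pos2(id54) recv 14: drop; pos3(id93) recv 54: drop; pos4(id50) recv 93: fwd; pos5(id96) recv 50: drop; pos0(id21) recv 96: fwd
Round 2: pos2(id54) recv 21: drop; pos5(id96) recv 93: drop; pos1(id14) recv 96: fwd
Round 3: pos2(id54) recv 96: fwd
Round 4: pos3(id93) recv 96: fwd
Round 5: pos4(id50) recv 96: fwd
Round 6: pos5(id96) recv 96: ELECTED
Message ID 21 originates at pos 0; dropped at pos 2 in round 2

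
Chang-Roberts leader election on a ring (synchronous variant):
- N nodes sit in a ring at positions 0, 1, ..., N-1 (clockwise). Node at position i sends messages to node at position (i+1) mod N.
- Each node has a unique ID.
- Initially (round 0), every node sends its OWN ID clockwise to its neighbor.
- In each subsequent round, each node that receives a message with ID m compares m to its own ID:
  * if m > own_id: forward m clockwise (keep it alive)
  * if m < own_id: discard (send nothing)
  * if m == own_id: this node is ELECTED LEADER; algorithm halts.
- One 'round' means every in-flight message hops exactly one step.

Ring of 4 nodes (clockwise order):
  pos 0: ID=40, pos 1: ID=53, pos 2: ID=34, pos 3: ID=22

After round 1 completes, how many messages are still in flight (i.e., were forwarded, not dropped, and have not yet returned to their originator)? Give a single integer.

Round 1: pos1(id53) recv 40: drop; pos2(id34) recv 53: fwd; pos3(id22) recv 34: fwd; pos0(id40) recv 22: drop
After round 1: 2 messages still in flight

Answer: 2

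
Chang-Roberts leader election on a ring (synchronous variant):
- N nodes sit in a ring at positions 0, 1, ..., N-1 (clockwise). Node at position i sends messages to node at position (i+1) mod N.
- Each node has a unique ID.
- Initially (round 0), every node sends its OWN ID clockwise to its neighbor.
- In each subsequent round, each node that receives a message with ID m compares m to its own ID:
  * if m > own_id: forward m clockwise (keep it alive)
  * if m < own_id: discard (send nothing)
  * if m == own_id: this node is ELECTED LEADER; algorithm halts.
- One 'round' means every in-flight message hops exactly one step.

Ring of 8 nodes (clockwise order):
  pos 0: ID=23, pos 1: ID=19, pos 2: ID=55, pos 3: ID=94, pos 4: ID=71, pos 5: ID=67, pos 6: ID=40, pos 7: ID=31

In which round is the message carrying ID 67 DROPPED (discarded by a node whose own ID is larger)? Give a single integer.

Round 1: pos1(id19) recv 23: fwd; pos2(id55) recv 19: drop; pos3(id94) recv 55: drop; pos4(id71) recv 94: fwd; pos5(id67) recv 71: fwd; pos6(id40) recv 67: fwd; pos7(id31) recv 40: fwd; pos0(id23) recv 31: fwd
Round 2: pos2(id55) recv 23: drop; pos5(id67) recv 94: fwd; pos6(id40) recv 71: fwd; pos7(id31) recv 67: fwd; pos0(id23) recv 40: fwd; pos1(id19) recv 31: fwd
Round 3: pos6(id40) recv 94: fwd; pos7(id31) recv 71: fwd; pos0(id23) recv 67: fwd; pos1(id19) recv 40: fwd; pos2(id55) recv 31: drop
Round 4: pos7(id31) recv 94: fwd; pos0(id23) recv 71: fwd; pos1(id19) recv 67: fwd; pos2(id55) recv 40: drop
Round 5: pos0(id23) recv 94: fwd; pos1(id19) recv 71: fwd; pos2(id55) recv 67: fwd
Round 6: pos1(id19) recv 94: fwd; pos2(id55) recv 71: fwd; pos3(id94) recv 67: drop
Round 7: pos2(id55) recv 94: fwd; pos3(id94) recv 71: drop
Round 8: pos3(id94) recv 94: ELECTED
Message ID 67 originates at pos 5; dropped at pos 3 in round 6

Answer: 6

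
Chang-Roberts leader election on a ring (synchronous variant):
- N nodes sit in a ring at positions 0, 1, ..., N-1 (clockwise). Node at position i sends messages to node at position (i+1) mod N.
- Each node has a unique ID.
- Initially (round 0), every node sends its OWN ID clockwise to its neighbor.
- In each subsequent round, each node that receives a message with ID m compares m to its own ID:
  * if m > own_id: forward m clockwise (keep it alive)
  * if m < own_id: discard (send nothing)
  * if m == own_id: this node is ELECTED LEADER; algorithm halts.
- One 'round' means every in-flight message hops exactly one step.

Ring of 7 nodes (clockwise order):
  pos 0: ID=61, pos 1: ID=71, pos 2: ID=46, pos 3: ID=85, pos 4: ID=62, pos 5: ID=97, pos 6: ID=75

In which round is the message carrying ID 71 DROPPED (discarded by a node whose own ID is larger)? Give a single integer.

Answer: 2

Derivation:
Round 1: pos1(id71) recv 61: drop; pos2(id46) recv 71: fwd; pos3(id85) recv 46: drop; pos4(id62) recv 85: fwd; pos5(id97) recv 62: drop; pos6(id75) recv 97: fwd; pos0(id61) recv 75: fwd
Round 2: pos3(id85) recv 71: drop; pos5(id97) recv 85: drop; pos0(id61) recv 97: fwd; pos1(id71) recv 75: fwd
Round 3: pos1(id71) recv 97: fwd; pos2(id46) recv 75: fwd
Round 4: pos2(id46) recv 97: fwd; pos3(id85) recv 75: drop
Round 5: pos3(id85) recv 97: fwd
Round 6: pos4(id62) recv 97: fwd
Round 7: pos5(id97) recv 97: ELECTED
Message ID 71 originates at pos 1; dropped at pos 3 in round 2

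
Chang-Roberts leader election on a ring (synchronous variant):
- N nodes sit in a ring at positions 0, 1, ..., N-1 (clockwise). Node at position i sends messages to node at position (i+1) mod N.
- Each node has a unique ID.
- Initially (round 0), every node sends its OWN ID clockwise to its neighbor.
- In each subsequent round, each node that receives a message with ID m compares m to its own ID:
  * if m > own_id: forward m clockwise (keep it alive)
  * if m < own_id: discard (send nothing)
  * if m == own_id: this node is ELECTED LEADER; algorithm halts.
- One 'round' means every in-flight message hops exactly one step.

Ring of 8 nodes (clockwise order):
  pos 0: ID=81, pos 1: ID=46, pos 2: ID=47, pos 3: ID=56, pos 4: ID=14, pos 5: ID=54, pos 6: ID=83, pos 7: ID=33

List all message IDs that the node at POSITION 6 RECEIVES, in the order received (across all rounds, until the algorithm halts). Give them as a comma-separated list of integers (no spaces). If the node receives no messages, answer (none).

Round 1: pos1(id46) recv 81: fwd; pos2(id47) recv 46: drop; pos3(id56) recv 47: drop; pos4(id14) recv 56: fwd; pos5(id54) recv 14: drop; pos6(id83) recv 54: drop; pos7(id33) recv 83: fwd; pos0(id81) recv 33: drop
Round 2: pos2(id47) recv 81: fwd; pos5(id54) recv 56: fwd; pos0(id81) recv 83: fwd
Round 3: pos3(id56) recv 81: fwd; pos6(id83) recv 56: drop; pos1(id46) recv 83: fwd
Round 4: pos4(id14) recv 81: fwd; pos2(id47) recv 83: fwd
Round 5: pos5(id54) recv 81: fwd; pos3(id56) recv 83: fwd
Round 6: pos6(id83) recv 81: drop; pos4(id14) recv 83: fwd
Round 7: pos5(id54) recv 83: fwd
Round 8: pos6(id83) recv 83: ELECTED

Answer: 54,56,81,83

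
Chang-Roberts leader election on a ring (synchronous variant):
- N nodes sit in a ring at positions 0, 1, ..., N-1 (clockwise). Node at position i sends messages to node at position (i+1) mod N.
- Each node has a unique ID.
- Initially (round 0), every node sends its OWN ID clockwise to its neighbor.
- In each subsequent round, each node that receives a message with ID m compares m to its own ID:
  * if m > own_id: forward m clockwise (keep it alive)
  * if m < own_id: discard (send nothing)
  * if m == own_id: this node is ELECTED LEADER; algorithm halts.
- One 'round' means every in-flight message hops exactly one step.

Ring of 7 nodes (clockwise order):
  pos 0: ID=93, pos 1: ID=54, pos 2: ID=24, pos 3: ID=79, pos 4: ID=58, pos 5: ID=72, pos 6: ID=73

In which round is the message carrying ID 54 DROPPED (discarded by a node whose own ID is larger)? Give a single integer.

Round 1: pos1(id54) recv 93: fwd; pos2(id24) recv 54: fwd; pos3(id79) recv 24: drop; pos4(id58) recv 79: fwd; pos5(id72) recv 58: drop; pos6(id73) recv 72: drop; pos0(id93) recv 73: drop
Round 2: pos2(id24) recv 93: fwd; pos3(id79) recv 54: drop; pos5(id72) recv 79: fwd
Round 3: pos3(id79) recv 93: fwd; pos6(id73) recv 79: fwd
Round 4: pos4(id58) recv 93: fwd; pos0(id93) recv 79: drop
Round 5: pos5(id72) recv 93: fwd
Round 6: pos6(id73) recv 93: fwd
Round 7: pos0(id93) recv 93: ELECTED
Message ID 54 originates at pos 1; dropped at pos 3 in round 2

Answer: 2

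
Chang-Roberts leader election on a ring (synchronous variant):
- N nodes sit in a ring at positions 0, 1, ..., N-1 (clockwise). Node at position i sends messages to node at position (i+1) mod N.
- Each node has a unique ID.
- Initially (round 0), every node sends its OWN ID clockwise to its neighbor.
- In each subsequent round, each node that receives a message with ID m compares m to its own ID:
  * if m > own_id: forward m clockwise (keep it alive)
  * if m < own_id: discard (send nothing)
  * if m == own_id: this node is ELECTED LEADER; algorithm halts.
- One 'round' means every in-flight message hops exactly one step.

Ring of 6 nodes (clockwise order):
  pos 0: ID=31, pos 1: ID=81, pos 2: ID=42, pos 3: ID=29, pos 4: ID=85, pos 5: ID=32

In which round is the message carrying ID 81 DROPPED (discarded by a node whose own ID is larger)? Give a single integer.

Answer: 3

Derivation:
Round 1: pos1(id81) recv 31: drop; pos2(id42) recv 81: fwd; pos3(id29) recv 42: fwd; pos4(id85) recv 29: drop; pos5(id32) recv 85: fwd; pos0(id31) recv 32: fwd
Round 2: pos3(id29) recv 81: fwd; pos4(id85) recv 42: drop; pos0(id31) recv 85: fwd; pos1(id81) recv 32: drop
Round 3: pos4(id85) recv 81: drop; pos1(id81) recv 85: fwd
Round 4: pos2(id42) recv 85: fwd
Round 5: pos3(id29) recv 85: fwd
Round 6: pos4(id85) recv 85: ELECTED
Message ID 81 originates at pos 1; dropped at pos 4 in round 3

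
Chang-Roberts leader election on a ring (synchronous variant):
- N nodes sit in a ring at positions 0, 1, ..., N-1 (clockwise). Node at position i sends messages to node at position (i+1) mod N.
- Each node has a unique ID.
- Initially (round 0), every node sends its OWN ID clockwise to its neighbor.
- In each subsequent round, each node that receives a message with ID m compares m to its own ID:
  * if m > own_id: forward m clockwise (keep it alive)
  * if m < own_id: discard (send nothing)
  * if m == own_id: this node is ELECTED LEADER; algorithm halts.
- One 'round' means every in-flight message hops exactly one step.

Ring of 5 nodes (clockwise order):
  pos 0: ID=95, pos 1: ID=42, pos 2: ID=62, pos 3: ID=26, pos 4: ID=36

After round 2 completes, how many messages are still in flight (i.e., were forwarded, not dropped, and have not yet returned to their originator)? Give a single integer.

Round 1: pos1(id42) recv 95: fwd; pos2(id62) recv 42: drop; pos3(id26) recv 62: fwd; pos4(id36) recv 26: drop; pos0(id95) recv 36: drop
Round 2: pos2(id62) recv 95: fwd; pos4(id36) recv 62: fwd
After round 2: 2 messages still in flight

Answer: 2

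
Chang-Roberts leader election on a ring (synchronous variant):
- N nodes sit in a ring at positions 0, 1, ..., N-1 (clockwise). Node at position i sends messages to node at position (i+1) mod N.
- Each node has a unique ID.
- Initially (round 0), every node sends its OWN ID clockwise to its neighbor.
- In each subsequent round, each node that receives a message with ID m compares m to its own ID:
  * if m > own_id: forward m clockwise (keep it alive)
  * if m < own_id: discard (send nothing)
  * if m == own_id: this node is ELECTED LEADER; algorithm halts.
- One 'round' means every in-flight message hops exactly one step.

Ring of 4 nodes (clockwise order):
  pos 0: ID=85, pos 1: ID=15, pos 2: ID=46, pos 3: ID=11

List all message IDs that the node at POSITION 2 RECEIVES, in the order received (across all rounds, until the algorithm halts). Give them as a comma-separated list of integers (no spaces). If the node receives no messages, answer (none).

Answer: 15,85

Derivation:
Round 1: pos1(id15) recv 85: fwd; pos2(id46) recv 15: drop; pos3(id11) recv 46: fwd; pos0(id85) recv 11: drop
Round 2: pos2(id46) recv 85: fwd; pos0(id85) recv 46: drop
Round 3: pos3(id11) recv 85: fwd
Round 4: pos0(id85) recv 85: ELECTED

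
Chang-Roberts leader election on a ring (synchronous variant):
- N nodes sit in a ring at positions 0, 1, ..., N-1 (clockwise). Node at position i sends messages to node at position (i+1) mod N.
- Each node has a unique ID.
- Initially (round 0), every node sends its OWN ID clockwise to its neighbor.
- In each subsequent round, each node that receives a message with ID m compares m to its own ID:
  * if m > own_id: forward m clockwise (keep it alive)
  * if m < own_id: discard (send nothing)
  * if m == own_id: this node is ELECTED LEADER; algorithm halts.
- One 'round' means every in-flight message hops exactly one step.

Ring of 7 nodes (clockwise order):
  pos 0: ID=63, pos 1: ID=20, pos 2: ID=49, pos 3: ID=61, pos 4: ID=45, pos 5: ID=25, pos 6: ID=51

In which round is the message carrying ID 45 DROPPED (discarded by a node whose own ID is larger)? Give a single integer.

Round 1: pos1(id20) recv 63: fwd; pos2(id49) recv 20: drop; pos3(id61) recv 49: drop; pos4(id45) recv 61: fwd; pos5(id25) recv 45: fwd; pos6(id51) recv 25: drop; pos0(id63) recv 51: drop
Round 2: pos2(id49) recv 63: fwd; pos5(id25) recv 61: fwd; pos6(id51) recv 45: drop
Round 3: pos3(id61) recv 63: fwd; pos6(id51) recv 61: fwd
Round 4: pos4(id45) recv 63: fwd; pos0(id63) recv 61: drop
Round 5: pos5(id25) recv 63: fwd
Round 6: pos6(id51) recv 63: fwd
Round 7: pos0(id63) recv 63: ELECTED
Message ID 45 originates at pos 4; dropped at pos 6 in round 2

Answer: 2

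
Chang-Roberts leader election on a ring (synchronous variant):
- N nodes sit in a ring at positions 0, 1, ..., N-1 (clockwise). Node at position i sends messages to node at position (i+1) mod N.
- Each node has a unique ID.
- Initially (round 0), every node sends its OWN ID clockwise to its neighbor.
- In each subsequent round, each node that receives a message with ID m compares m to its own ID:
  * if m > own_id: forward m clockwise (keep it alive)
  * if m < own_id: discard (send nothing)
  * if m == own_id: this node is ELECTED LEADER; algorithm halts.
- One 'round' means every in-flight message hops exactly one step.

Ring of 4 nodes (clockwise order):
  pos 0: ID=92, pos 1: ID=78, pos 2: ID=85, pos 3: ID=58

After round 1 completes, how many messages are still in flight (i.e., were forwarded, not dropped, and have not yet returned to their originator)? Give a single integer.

Answer: 2

Derivation:
Round 1: pos1(id78) recv 92: fwd; pos2(id85) recv 78: drop; pos3(id58) recv 85: fwd; pos0(id92) recv 58: drop
After round 1: 2 messages still in flight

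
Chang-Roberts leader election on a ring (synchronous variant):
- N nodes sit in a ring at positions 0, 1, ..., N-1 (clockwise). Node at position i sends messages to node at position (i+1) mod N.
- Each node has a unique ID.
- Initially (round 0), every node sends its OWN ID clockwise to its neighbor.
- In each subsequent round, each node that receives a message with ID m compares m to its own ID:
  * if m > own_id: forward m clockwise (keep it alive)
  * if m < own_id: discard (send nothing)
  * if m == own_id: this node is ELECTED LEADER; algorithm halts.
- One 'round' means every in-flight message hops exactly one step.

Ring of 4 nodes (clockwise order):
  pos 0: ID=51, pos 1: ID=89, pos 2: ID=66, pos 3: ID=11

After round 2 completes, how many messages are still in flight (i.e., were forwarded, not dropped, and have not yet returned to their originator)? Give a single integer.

Answer: 2

Derivation:
Round 1: pos1(id89) recv 51: drop; pos2(id66) recv 89: fwd; pos3(id11) recv 66: fwd; pos0(id51) recv 11: drop
Round 2: pos3(id11) recv 89: fwd; pos0(id51) recv 66: fwd
After round 2: 2 messages still in flight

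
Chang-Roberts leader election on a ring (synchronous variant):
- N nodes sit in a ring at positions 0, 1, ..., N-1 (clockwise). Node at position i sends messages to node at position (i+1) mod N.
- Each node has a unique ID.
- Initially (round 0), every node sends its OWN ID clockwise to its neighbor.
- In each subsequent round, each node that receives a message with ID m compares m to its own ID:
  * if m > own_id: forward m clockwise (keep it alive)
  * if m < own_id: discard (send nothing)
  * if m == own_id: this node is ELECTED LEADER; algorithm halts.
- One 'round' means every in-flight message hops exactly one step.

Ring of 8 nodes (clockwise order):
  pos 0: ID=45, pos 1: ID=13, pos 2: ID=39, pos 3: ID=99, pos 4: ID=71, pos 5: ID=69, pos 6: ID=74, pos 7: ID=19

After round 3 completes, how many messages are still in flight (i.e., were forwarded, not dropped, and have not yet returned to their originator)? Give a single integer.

Answer: 2

Derivation:
Round 1: pos1(id13) recv 45: fwd; pos2(id39) recv 13: drop; pos3(id99) recv 39: drop; pos4(id71) recv 99: fwd; pos5(id69) recv 71: fwd; pos6(id74) recv 69: drop; pos7(id19) recv 74: fwd; pos0(id45) recv 19: drop
Round 2: pos2(id39) recv 45: fwd; pos5(id69) recv 99: fwd; pos6(id74) recv 71: drop; pos0(id45) recv 74: fwd
Round 3: pos3(id99) recv 45: drop; pos6(id74) recv 99: fwd; pos1(id13) recv 74: fwd
After round 3: 2 messages still in flight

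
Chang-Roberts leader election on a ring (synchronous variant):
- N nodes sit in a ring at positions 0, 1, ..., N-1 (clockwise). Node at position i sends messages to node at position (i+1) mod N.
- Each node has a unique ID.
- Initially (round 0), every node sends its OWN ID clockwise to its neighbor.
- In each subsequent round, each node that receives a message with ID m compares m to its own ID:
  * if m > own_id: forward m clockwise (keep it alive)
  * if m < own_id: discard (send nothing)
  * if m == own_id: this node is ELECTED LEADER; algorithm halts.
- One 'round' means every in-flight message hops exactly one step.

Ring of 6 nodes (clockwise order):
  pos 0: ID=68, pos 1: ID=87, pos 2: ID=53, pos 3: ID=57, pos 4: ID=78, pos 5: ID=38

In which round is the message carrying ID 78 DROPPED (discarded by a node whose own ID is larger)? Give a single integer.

Answer: 3

Derivation:
Round 1: pos1(id87) recv 68: drop; pos2(id53) recv 87: fwd; pos3(id57) recv 53: drop; pos4(id78) recv 57: drop; pos5(id38) recv 78: fwd; pos0(id68) recv 38: drop
Round 2: pos3(id57) recv 87: fwd; pos0(id68) recv 78: fwd
Round 3: pos4(id78) recv 87: fwd; pos1(id87) recv 78: drop
Round 4: pos5(id38) recv 87: fwd
Round 5: pos0(id68) recv 87: fwd
Round 6: pos1(id87) recv 87: ELECTED
Message ID 78 originates at pos 4; dropped at pos 1 in round 3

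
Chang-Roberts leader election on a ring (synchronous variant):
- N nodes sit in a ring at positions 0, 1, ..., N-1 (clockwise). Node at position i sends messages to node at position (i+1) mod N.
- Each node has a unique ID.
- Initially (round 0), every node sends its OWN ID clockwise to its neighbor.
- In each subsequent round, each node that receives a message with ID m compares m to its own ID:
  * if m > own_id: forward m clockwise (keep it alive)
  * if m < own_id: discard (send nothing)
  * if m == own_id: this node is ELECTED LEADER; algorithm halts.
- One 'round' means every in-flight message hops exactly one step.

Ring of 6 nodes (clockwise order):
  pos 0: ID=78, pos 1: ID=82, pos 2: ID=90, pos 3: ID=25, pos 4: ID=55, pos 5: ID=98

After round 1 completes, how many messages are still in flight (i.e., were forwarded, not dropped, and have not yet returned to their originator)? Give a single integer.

Answer: 2

Derivation:
Round 1: pos1(id82) recv 78: drop; pos2(id90) recv 82: drop; pos3(id25) recv 90: fwd; pos4(id55) recv 25: drop; pos5(id98) recv 55: drop; pos0(id78) recv 98: fwd
After round 1: 2 messages still in flight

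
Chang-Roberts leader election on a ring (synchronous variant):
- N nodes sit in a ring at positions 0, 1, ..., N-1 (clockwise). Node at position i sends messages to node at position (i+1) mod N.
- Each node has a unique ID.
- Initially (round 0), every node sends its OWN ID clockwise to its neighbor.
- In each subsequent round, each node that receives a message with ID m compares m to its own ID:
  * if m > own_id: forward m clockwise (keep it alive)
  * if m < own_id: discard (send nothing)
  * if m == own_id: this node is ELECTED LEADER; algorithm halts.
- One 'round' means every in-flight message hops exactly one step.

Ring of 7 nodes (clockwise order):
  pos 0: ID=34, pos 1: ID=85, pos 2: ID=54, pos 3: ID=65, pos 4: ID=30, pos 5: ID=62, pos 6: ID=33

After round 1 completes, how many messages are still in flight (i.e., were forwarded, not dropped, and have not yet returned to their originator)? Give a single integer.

Answer: 3

Derivation:
Round 1: pos1(id85) recv 34: drop; pos2(id54) recv 85: fwd; pos3(id65) recv 54: drop; pos4(id30) recv 65: fwd; pos5(id62) recv 30: drop; pos6(id33) recv 62: fwd; pos0(id34) recv 33: drop
After round 1: 3 messages still in flight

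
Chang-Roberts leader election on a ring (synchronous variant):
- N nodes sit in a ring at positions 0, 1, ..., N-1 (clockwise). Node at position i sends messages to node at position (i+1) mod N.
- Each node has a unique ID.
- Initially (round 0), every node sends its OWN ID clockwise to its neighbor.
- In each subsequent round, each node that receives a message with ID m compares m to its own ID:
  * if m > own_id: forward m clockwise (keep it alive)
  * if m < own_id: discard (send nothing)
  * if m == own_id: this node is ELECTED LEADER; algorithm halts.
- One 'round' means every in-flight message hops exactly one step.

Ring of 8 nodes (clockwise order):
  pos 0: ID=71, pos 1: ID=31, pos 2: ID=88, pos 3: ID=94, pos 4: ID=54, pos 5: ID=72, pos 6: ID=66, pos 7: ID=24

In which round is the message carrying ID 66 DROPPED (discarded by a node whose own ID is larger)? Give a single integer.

Answer: 2

Derivation:
Round 1: pos1(id31) recv 71: fwd; pos2(id88) recv 31: drop; pos3(id94) recv 88: drop; pos4(id54) recv 94: fwd; pos5(id72) recv 54: drop; pos6(id66) recv 72: fwd; pos7(id24) recv 66: fwd; pos0(id71) recv 24: drop
Round 2: pos2(id88) recv 71: drop; pos5(id72) recv 94: fwd; pos7(id24) recv 72: fwd; pos0(id71) recv 66: drop
Round 3: pos6(id66) recv 94: fwd; pos0(id71) recv 72: fwd
Round 4: pos7(id24) recv 94: fwd; pos1(id31) recv 72: fwd
Round 5: pos0(id71) recv 94: fwd; pos2(id88) recv 72: drop
Round 6: pos1(id31) recv 94: fwd
Round 7: pos2(id88) recv 94: fwd
Round 8: pos3(id94) recv 94: ELECTED
Message ID 66 originates at pos 6; dropped at pos 0 in round 2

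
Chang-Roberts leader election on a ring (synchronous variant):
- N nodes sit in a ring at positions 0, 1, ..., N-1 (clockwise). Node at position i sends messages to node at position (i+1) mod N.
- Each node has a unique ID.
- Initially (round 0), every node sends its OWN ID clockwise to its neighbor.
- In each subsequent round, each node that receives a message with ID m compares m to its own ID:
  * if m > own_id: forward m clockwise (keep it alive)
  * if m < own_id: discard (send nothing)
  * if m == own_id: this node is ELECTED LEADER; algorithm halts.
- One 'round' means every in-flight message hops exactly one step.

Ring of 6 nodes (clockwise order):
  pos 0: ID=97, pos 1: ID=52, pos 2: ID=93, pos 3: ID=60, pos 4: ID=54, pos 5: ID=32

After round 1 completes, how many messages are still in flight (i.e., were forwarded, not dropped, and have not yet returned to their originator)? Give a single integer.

Answer: 4

Derivation:
Round 1: pos1(id52) recv 97: fwd; pos2(id93) recv 52: drop; pos3(id60) recv 93: fwd; pos4(id54) recv 60: fwd; pos5(id32) recv 54: fwd; pos0(id97) recv 32: drop
After round 1: 4 messages still in flight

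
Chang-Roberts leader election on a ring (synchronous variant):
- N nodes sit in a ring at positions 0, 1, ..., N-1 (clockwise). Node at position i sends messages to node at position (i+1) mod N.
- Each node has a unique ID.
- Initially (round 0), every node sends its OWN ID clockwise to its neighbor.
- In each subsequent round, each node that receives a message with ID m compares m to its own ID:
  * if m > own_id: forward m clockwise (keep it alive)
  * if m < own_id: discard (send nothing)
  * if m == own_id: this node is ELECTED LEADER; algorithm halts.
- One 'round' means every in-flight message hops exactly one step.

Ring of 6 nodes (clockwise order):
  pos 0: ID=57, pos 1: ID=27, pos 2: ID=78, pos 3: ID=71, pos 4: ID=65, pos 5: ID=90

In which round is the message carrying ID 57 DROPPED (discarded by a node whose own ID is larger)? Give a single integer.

Answer: 2

Derivation:
Round 1: pos1(id27) recv 57: fwd; pos2(id78) recv 27: drop; pos3(id71) recv 78: fwd; pos4(id65) recv 71: fwd; pos5(id90) recv 65: drop; pos0(id57) recv 90: fwd
Round 2: pos2(id78) recv 57: drop; pos4(id65) recv 78: fwd; pos5(id90) recv 71: drop; pos1(id27) recv 90: fwd
Round 3: pos5(id90) recv 78: drop; pos2(id78) recv 90: fwd
Round 4: pos3(id71) recv 90: fwd
Round 5: pos4(id65) recv 90: fwd
Round 6: pos5(id90) recv 90: ELECTED
Message ID 57 originates at pos 0; dropped at pos 2 in round 2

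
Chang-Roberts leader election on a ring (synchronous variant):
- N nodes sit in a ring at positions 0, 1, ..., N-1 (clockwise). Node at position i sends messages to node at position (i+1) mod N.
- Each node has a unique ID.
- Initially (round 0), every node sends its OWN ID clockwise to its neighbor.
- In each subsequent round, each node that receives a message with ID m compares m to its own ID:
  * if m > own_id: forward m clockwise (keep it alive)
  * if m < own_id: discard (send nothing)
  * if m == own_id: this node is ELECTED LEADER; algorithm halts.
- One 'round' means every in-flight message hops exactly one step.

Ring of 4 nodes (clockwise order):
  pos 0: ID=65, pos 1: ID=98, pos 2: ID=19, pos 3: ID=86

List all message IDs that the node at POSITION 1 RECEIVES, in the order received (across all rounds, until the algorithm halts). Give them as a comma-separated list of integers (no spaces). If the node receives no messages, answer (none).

Answer: 65,86,98

Derivation:
Round 1: pos1(id98) recv 65: drop; pos2(id19) recv 98: fwd; pos3(id86) recv 19: drop; pos0(id65) recv 86: fwd
Round 2: pos3(id86) recv 98: fwd; pos1(id98) recv 86: drop
Round 3: pos0(id65) recv 98: fwd
Round 4: pos1(id98) recv 98: ELECTED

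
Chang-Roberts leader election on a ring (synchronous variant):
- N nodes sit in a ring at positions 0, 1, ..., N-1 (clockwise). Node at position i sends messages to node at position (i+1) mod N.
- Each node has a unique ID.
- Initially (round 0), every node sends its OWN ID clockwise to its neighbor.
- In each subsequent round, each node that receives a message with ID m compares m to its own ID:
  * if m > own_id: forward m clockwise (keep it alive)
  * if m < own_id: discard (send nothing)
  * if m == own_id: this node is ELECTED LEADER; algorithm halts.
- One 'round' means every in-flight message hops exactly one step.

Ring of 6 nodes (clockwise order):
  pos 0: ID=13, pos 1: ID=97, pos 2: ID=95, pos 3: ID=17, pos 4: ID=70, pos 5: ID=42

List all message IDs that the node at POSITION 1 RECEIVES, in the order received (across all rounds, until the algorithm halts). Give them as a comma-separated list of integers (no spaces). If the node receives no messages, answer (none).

Answer: 13,42,70,95,97

Derivation:
Round 1: pos1(id97) recv 13: drop; pos2(id95) recv 97: fwd; pos3(id17) recv 95: fwd; pos4(id70) recv 17: drop; pos5(id42) recv 70: fwd; pos0(id13) recv 42: fwd
Round 2: pos3(id17) recv 97: fwd; pos4(id70) recv 95: fwd; pos0(id13) recv 70: fwd; pos1(id97) recv 42: drop
Round 3: pos4(id70) recv 97: fwd; pos5(id42) recv 95: fwd; pos1(id97) recv 70: drop
Round 4: pos5(id42) recv 97: fwd; pos0(id13) recv 95: fwd
Round 5: pos0(id13) recv 97: fwd; pos1(id97) recv 95: drop
Round 6: pos1(id97) recv 97: ELECTED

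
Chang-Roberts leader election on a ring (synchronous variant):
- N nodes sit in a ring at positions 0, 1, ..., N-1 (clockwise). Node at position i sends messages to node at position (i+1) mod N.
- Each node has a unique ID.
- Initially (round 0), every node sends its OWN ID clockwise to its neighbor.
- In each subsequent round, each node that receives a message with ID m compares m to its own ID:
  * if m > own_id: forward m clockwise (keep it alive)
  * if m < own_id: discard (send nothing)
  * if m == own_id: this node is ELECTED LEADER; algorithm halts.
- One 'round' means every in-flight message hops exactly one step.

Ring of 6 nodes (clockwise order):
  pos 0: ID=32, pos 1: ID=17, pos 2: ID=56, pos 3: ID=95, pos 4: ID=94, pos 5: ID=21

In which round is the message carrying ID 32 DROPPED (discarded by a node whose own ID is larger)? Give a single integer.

Round 1: pos1(id17) recv 32: fwd; pos2(id56) recv 17: drop; pos3(id95) recv 56: drop; pos4(id94) recv 95: fwd; pos5(id21) recv 94: fwd; pos0(id32) recv 21: drop
Round 2: pos2(id56) recv 32: drop; pos5(id21) recv 95: fwd; pos0(id32) recv 94: fwd
Round 3: pos0(id32) recv 95: fwd; pos1(id17) recv 94: fwd
Round 4: pos1(id17) recv 95: fwd; pos2(id56) recv 94: fwd
Round 5: pos2(id56) recv 95: fwd; pos3(id95) recv 94: drop
Round 6: pos3(id95) recv 95: ELECTED
Message ID 32 originates at pos 0; dropped at pos 2 in round 2

Answer: 2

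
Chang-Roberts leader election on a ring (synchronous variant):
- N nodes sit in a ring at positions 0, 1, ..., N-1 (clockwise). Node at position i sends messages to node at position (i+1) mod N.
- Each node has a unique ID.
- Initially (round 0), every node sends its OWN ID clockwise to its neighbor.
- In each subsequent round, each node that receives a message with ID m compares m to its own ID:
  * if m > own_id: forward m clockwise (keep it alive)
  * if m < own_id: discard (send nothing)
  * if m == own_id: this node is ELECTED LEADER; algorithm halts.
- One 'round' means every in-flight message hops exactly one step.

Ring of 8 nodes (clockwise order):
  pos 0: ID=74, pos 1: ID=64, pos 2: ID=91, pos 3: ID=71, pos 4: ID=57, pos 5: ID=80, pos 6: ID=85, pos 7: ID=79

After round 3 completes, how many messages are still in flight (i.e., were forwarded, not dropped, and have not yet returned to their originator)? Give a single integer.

Answer: 2

Derivation:
Round 1: pos1(id64) recv 74: fwd; pos2(id91) recv 64: drop; pos3(id71) recv 91: fwd; pos4(id57) recv 71: fwd; pos5(id80) recv 57: drop; pos6(id85) recv 80: drop; pos7(id79) recv 85: fwd; pos0(id74) recv 79: fwd
Round 2: pos2(id91) recv 74: drop; pos4(id57) recv 91: fwd; pos5(id80) recv 71: drop; pos0(id74) recv 85: fwd; pos1(id64) recv 79: fwd
Round 3: pos5(id80) recv 91: fwd; pos1(id64) recv 85: fwd; pos2(id91) recv 79: drop
After round 3: 2 messages still in flight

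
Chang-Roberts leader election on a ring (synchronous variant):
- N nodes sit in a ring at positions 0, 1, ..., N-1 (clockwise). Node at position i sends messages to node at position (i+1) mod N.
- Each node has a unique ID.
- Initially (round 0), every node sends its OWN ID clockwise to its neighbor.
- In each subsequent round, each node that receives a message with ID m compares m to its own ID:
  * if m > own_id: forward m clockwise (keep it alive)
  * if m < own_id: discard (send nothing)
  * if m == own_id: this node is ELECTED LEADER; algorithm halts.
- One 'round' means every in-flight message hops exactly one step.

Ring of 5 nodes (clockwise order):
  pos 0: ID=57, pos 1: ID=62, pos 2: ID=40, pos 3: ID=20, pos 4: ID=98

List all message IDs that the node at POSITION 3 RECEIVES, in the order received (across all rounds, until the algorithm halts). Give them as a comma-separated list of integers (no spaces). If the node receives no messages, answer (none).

Answer: 40,62,98

Derivation:
Round 1: pos1(id62) recv 57: drop; pos2(id40) recv 62: fwd; pos3(id20) recv 40: fwd; pos4(id98) recv 20: drop; pos0(id57) recv 98: fwd
Round 2: pos3(id20) recv 62: fwd; pos4(id98) recv 40: drop; pos1(id62) recv 98: fwd
Round 3: pos4(id98) recv 62: drop; pos2(id40) recv 98: fwd
Round 4: pos3(id20) recv 98: fwd
Round 5: pos4(id98) recv 98: ELECTED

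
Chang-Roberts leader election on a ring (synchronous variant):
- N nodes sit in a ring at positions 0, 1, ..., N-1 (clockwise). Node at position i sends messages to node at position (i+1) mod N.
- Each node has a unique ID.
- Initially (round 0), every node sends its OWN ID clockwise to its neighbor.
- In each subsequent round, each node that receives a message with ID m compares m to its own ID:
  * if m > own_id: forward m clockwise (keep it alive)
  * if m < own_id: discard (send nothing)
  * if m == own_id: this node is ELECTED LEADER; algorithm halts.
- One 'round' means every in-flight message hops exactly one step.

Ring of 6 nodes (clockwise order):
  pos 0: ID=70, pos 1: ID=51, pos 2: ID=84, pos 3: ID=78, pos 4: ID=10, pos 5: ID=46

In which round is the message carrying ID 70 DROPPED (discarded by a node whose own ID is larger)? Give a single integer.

Round 1: pos1(id51) recv 70: fwd; pos2(id84) recv 51: drop; pos3(id78) recv 84: fwd; pos4(id10) recv 78: fwd; pos5(id46) recv 10: drop; pos0(id70) recv 46: drop
Round 2: pos2(id84) recv 70: drop; pos4(id10) recv 84: fwd; pos5(id46) recv 78: fwd
Round 3: pos5(id46) recv 84: fwd; pos0(id70) recv 78: fwd
Round 4: pos0(id70) recv 84: fwd; pos1(id51) recv 78: fwd
Round 5: pos1(id51) recv 84: fwd; pos2(id84) recv 78: drop
Round 6: pos2(id84) recv 84: ELECTED
Message ID 70 originates at pos 0; dropped at pos 2 in round 2

Answer: 2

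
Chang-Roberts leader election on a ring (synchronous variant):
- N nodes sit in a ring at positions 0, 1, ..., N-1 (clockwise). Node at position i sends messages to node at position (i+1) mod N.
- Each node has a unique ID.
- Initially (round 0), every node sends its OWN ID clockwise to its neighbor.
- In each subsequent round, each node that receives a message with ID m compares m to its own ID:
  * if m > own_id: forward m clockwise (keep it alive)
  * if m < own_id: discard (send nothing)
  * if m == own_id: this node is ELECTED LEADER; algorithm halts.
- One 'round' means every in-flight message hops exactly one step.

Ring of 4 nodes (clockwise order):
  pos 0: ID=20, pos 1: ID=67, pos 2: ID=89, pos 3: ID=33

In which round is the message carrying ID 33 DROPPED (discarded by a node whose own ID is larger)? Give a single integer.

Round 1: pos1(id67) recv 20: drop; pos2(id89) recv 67: drop; pos3(id33) recv 89: fwd; pos0(id20) recv 33: fwd
Round 2: pos0(id20) recv 89: fwd; pos1(id67) recv 33: drop
Round 3: pos1(id67) recv 89: fwd
Round 4: pos2(id89) recv 89: ELECTED
Message ID 33 originates at pos 3; dropped at pos 1 in round 2

Answer: 2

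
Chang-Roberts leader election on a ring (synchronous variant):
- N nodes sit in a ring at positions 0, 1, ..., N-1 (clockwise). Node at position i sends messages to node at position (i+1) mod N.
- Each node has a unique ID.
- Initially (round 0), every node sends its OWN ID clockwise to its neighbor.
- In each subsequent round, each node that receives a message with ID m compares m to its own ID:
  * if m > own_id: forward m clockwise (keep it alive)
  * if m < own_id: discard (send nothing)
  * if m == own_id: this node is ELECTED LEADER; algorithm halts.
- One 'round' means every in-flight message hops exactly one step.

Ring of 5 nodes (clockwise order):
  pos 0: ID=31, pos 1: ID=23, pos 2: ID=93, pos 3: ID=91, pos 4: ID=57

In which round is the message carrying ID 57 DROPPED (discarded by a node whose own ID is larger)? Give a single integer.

Answer: 3

Derivation:
Round 1: pos1(id23) recv 31: fwd; pos2(id93) recv 23: drop; pos3(id91) recv 93: fwd; pos4(id57) recv 91: fwd; pos0(id31) recv 57: fwd
Round 2: pos2(id93) recv 31: drop; pos4(id57) recv 93: fwd; pos0(id31) recv 91: fwd; pos1(id23) recv 57: fwd
Round 3: pos0(id31) recv 93: fwd; pos1(id23) recv 91: fwd; pos2(id93) recv 57: drop
Round 4: pos1(id23) recv 93: fwd; pos2(id93) recv 91: drop
Round 5: pos2(id93) recv 93: ELECTED
Message ID 57 originates at pos 4; dropped at pos 2 in round 3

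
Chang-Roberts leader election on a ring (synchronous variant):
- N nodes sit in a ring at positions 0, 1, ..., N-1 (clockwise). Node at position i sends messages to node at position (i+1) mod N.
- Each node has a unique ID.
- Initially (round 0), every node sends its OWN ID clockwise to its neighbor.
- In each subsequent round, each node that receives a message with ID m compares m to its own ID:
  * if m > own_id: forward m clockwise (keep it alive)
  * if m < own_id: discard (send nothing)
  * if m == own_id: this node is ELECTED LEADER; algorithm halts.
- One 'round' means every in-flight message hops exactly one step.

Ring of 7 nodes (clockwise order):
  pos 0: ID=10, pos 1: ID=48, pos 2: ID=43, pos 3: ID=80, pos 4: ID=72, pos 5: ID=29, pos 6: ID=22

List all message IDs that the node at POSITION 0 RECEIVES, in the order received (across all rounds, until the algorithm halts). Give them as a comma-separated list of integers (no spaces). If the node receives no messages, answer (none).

Round 1: pos1(id48) recv 10: drop; pos2(id43) recv 48: fwd; pos3(id80) recv 43: drop; pos4(id72) recv 80: fwd; pos5(id29) recv 72: fwd; pos6(id22) recv 29: fwd; pos0(id10) recv 22: fwd
Round 2: pos3(id80) recv 48: drop; pos5(id29) recv 80: fwd; pos6(id22) recv 72: fwd; pos0(id10) recv 29: fwd; pos1(id48) recv 22: drop
Round 3: pos6(id22) recv 80: fwd; pos0(id10) recv 72: fwd; pos1(id48) recv 29: drop
Round 4: pos0(id10) recv 80: fwd; pos1(id48) recv 72: fwd
Round 5: pos1(id48) recv 80: fwd; pos2(id43) recv 72: fwd
Round 6: pos2(id43) recv 80: fwd; pos3(id80) recv 72: drop
Round 7: pos3(id80) recv 80: ELECTED

Answer: 22,29,72,80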